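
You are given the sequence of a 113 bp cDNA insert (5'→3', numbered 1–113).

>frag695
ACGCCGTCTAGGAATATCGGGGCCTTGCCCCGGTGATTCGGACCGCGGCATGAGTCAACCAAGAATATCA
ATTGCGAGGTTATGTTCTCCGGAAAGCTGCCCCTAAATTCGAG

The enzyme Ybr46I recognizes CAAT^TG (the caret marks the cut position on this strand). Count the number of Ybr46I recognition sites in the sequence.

CAATTG occurs starting at position 69.
Ybr46I cuts at 1 site.

1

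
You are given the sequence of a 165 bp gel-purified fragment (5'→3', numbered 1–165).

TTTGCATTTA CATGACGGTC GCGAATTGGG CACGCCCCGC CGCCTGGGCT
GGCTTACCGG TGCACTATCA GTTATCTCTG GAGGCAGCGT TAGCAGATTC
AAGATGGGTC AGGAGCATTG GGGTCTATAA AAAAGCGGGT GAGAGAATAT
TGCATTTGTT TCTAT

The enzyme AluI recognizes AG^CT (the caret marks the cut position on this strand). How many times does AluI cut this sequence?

No occurrence of AGCT is present in the sequence.
AluI does not cut: 0 sites.

0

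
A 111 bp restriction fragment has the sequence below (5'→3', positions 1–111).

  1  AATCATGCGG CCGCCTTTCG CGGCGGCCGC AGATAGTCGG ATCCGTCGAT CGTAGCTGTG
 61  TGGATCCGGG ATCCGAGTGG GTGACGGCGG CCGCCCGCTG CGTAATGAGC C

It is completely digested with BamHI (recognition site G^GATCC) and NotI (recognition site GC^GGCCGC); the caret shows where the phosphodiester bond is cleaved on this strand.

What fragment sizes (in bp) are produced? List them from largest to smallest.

BamHI sites (GGATCC) start at positions 39, 62, 69.
BamHI cuts after the first base of each site, so after positions 39, 62, 69.
NotI sites (GCGGCCGC) start at positions 7, 23, 87.
NotI cuts after base 2 of each site, so after positions 8, 24, 88.
Combined cut positions: 8, 24, 39, 62, 69, 88.
Linear molecule, 6 cuts → 7 fragments:
  1–8 → 8 bp
  9–24 → 16 bp
  25–39 → 15 bp
  40–62 → 23 bp
  63–69 → 7 bp
  70–88 → 19 bp
  89–111 → 23 bp
Sorted largest to smallest: 23, 23, 19, 16, 15, 8, 7 bp.

23, 23, 19, 16, 15, 8, 7 bp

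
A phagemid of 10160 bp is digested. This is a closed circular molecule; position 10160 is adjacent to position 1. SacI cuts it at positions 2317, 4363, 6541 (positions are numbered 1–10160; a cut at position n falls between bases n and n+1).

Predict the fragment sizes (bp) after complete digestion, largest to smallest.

Circular molecule, 3 cuts → 3 fragments:
  4363 − 2317 = 2046 bp
  6541 − 4363 = 2178 bp
  wrap: 10160 − 6541 + 2317 = 5936 bp
Sorted largest to smallest: 5936, 2178, 2046 bp.

5936, 2178, 2046 bp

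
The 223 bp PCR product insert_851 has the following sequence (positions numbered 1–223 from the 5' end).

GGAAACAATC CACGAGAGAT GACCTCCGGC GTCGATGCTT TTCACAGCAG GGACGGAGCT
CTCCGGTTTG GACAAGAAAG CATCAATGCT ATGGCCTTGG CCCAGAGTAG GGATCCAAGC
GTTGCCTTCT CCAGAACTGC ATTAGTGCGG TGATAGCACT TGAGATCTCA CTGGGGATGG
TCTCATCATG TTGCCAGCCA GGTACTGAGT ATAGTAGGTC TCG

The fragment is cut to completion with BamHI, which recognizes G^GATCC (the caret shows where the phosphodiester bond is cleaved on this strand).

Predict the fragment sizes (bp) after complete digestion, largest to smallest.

112, 111 bp

The BamHI site (GGATCC) starts at position 111.
BamHI cuts after the first base of each site, so after position 111.
Linear molecule, 1 cut → 2 fragments:
  1–111 → 111 bp
  112–223 → 112 bp
Sorted largest to smallest: 112, 111 bp.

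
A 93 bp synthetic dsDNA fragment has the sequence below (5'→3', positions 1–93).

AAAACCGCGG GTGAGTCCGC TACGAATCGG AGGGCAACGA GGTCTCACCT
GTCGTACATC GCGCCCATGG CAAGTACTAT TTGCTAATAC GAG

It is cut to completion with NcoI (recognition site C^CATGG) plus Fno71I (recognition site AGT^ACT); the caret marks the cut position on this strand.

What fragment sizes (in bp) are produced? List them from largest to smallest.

65, 18, 10 bp

The NcoI site (CCATGG) starts at position 65.
NcoI cuts after the first base of each site, so after position 65.
The Fno71I site (AGTACT) starts at position 73.
Fno71I cuts after base 3 of each site, so after position 75.
Combined cut positions: 65, 75.
Linear molecule, 2 cuts → 3 fragments:
  1–65 → 65 bp
  66–75 → 10 bp
  76–93 → 18 bp
Sorted largest to smallest: 65, 18, 10 bp.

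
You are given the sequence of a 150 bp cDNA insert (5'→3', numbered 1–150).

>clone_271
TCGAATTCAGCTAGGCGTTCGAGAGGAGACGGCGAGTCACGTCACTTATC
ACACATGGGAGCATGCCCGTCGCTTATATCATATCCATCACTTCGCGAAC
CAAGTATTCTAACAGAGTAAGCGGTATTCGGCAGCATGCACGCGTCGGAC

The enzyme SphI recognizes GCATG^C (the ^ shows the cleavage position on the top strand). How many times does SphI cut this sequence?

2

GCATGC occurs starting at positions 61, 134.
SphI cuts at 2 sites.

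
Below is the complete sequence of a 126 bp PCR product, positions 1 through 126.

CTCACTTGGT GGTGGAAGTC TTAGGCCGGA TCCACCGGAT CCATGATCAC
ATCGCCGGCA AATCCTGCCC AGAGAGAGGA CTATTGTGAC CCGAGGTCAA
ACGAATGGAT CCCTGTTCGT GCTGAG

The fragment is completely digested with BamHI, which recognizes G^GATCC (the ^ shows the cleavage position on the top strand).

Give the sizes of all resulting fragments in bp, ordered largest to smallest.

70, 28, 19, 9 bp

BamHI sites (GGATCC) start at positions 28, 37, 107.
BamHI cuts after the first base of each site, so after positions 28, 37, 107.
Linear molecule, 3 cuts → 4 fragments:
  1–28 → 28 bp
  29–37 → 9 bp
  38–107 → 70 bp
  108–126 → 19 bp
Sorted largest to smallest: 70, 28, 19, 9 bp.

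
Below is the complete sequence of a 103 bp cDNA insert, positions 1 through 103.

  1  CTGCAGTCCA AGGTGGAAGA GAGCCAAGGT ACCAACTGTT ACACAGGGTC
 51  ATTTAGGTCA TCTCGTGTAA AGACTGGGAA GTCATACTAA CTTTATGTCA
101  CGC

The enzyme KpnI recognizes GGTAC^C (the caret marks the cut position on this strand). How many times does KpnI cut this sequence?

GGTACC occurs starting at position 28.
KpnI cuts at 1 site.

1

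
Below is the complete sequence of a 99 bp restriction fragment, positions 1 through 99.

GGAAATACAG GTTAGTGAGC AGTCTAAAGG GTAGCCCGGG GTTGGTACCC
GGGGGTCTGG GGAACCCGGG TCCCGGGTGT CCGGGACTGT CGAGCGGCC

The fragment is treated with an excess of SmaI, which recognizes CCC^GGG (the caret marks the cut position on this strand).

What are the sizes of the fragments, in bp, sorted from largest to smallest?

37, 25, 17, 13, 7 bp

SmaI sites (CCCGGG) start at positions 35, 48, 65, 72.
SmaI cuts after base 3 of each site, so after positions 37, 50, 67, 74.
Linear molecule, 4 cuts → 5 fragments:
  1–37 → 37 bp
  38–50 → 13 bp
  51–67 → 17 bp
  68–74 → 7 bp
  75–99 → 25 bp
Sorted largest to smallest: 37, 25, 17, 13, 7 bp.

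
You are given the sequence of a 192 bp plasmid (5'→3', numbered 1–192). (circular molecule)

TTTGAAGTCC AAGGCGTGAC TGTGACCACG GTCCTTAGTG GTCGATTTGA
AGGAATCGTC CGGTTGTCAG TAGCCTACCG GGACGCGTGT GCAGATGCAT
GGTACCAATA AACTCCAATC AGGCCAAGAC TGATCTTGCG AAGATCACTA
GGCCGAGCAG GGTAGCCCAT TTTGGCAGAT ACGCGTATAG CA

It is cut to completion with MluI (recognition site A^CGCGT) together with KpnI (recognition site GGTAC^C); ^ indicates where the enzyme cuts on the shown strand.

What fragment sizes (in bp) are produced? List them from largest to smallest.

94, 76, 22 bp

MluI sites (ACGCGT) start at positions 83, 181.
MluI cuts after the first base of each site, so after positions 83, 181.
The KpnI site (GGTACC) starts at position 101.
KpnI cuts after base 5 of each site (before the last base), so after position 105.
Combined cut positions: 83, 105, 181.
Circular molecule, 3 cuts → 3 fragments:
  84–105 → 22 bp
  106–181 → 76 bp
  182–192 then 1–83 → 11 + 83 = 94 bp
Sorted largest to smallest: 94, 76, 22 bp.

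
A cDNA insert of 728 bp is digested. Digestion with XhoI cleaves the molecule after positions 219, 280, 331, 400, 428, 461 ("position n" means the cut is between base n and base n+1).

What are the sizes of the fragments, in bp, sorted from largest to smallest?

267, 219, 69, 61, 51, 33, 28 bp

Linear molecule, 6 cuts → 7 fragments:
  219 − 0 = 219 bp
  280 − 219 = 61 bp
  331 − 280 = 51 bp
  400 − 331 = 69 bp
  428 − 400 = 28 bp
  461 − 428 = 33 bp
  728 − 461 = 267 bp
Sorted largest to smallest: 267, 219, 69, 61, 51, 33, 28 bp.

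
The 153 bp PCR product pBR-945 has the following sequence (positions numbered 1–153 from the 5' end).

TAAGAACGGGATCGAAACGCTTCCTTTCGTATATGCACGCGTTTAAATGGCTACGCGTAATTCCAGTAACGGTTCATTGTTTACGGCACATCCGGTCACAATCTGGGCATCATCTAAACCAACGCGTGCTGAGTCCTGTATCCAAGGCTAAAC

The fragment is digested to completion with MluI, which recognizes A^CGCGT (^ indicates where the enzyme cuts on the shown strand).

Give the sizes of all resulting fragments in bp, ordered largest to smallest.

MluI sites (ACGCGT) start at positions 37, 53, 122.
MluI cuts after the first base of each site, so after positions 37, 53, 122.
Linear molecule, 3 cuts → 4 fragments:
  1–37 → 37 bp
  38–53 → 16 bp
  54–122 → 69 bp
  123–153 → 31 bp
Sorted largest to smallest: 69, 37, 31, 16 bp.

69, 37, 31, 16 bp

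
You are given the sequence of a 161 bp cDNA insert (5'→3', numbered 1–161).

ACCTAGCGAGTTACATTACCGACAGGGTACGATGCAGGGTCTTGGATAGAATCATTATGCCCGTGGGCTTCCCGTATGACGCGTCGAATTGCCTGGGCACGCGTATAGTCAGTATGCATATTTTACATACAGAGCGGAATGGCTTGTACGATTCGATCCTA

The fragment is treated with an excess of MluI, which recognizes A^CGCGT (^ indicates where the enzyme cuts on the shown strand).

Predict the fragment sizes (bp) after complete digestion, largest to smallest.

79, 62, 20 bp

MluI sites (ACGCGT) start at positions 79, 99.
MluI cuts after the first base of each site, so after positions 79, 99.
Linear molecule, 2 cuts → 3 fragments:
  1–79 → 79 bp
  80–99 → 20 bp
  100–161 → 62 bp
Sorted largest to smallest: 79, 62, 20 bp.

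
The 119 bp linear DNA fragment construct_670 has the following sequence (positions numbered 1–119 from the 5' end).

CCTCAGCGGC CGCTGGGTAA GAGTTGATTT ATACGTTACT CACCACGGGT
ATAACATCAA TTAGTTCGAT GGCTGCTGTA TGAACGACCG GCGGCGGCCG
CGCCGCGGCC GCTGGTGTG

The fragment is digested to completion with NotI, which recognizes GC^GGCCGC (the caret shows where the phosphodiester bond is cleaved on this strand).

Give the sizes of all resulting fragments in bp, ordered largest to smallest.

NotI sites (GCGGCCGC) start at positions 6, 94, 105.
NotI cuts after base 2 of each site, so after positions 7, 95, 106.
Linear molecule, 3 cuts → 4 fragments:
  1–7 → 7 bp
  8–95 → 88 bp
  96–106 → 11 bp
  107–119 → 13 bp
Sorted largest to smallest: 88, 13, 11, 7 bp.

88, 13, 11, 7 bp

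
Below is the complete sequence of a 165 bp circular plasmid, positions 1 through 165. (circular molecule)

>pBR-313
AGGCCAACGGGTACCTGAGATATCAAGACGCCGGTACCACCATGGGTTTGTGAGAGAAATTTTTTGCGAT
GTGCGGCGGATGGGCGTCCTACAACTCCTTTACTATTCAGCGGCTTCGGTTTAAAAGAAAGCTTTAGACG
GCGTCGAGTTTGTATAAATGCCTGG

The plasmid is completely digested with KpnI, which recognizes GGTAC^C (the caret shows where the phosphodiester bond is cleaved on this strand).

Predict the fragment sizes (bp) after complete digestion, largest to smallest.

142, 23 bp

KpnI sites (GGTACC) start at positions 10, 33.
KpnI cuts after base 5 of each site (before the last base), so after positions 14, 37.
Circular molecule, 2 cuts → 2 fragments:
  15–37 → 23 bp
  38–165 then 1–14 → 128 + 14 = 142 bp
Sorted largest to smallest: 142, 23 bp.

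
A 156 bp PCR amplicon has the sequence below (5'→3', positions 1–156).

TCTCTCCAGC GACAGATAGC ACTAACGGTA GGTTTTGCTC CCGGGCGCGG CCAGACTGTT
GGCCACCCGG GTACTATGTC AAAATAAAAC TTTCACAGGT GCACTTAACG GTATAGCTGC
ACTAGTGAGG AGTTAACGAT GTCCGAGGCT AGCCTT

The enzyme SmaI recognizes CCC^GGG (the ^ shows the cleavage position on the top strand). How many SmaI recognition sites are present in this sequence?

CCCGGG occurs starting at positions 40, 66.
SmaI cuts at 2 sites.

2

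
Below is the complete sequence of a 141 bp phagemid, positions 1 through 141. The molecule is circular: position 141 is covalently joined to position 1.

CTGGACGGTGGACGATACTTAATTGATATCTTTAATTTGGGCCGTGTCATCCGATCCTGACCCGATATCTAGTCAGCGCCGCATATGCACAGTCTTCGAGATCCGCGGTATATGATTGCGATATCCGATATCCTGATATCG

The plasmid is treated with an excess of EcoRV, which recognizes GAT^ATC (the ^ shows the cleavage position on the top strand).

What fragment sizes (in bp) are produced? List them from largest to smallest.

56, 39, 31, 8, 7 bp

EcoRV sites (GATATC) start at positions 25, 64, 120, 127, 135.
EcoRV cuts after base 3 of each site, so after positions 27, 66, 122, 129, 137.
Circular molecule, 5 cuts → 5 fragments:
  28–66 → 39 bp
  67–122 → 56 bp
  123–129 → 7 bp
  130–137 → 8 bp
  138–141 then 1–27 → 4 + 27 = 31 bp
Sorted largest to smallest: 56, 39, 31, 8, 7 bp.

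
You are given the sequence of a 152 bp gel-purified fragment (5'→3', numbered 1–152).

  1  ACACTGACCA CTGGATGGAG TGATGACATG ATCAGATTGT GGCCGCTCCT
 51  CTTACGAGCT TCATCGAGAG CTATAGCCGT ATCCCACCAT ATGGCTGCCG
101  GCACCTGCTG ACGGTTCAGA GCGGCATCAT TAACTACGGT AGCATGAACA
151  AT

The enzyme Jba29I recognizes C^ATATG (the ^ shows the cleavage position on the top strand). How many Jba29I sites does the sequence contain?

1

CATATG occurs starting at position 88.
Jba29I cuts at 1 site.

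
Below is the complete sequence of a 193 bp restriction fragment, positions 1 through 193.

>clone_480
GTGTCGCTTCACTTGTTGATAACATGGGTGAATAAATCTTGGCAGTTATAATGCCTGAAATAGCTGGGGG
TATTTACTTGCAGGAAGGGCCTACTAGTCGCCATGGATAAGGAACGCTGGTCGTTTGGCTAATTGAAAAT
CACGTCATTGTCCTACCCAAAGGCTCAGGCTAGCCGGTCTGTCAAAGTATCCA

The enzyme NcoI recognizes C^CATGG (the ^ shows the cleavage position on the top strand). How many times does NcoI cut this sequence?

CCATGG occurs starting at position 101.
NcoI cuts at 1 site.

1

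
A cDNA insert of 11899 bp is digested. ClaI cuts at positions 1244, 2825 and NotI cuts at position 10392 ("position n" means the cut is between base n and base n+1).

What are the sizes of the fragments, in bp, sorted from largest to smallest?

7567, 1581, 1507, 1244 bp

Combined cut positions (sorted): 1244, 2825, 10392.
Linear molecule, 3 cuts → 4 fragments:
  1244 − 0 = 1244 bp
  2825 − 1244 = 1581 bp
  10392 − 2825 = 7567 bp
  11899 − 10392 = 1507 bp
Sorted largest to smallest: 7567, 1581, 1507, 1244 bp.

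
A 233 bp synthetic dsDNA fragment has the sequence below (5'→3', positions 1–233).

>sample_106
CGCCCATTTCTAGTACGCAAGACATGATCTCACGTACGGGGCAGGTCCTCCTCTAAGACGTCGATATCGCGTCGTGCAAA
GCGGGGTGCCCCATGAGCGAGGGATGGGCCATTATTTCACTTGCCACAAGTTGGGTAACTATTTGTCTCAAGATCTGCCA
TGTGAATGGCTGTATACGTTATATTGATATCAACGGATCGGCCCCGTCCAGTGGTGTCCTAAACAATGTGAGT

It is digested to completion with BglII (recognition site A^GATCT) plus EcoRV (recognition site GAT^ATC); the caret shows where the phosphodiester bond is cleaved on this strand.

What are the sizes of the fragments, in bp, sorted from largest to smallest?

The BglII site (AGATCT) starts at position 151.
BglII cuts after the first base of each site, so after position 151.
EcoRV sites (GATATC) start at positions 63, 186.
EcoRV cuts after base 3 of each site, so after positions 65, 188.
Combined cut positions: 65, 151, 188.
Linear molecule, 3 cuts → 4 fragments:
  1–65 → 65 bp
  66–151 → 86 bp
  152–188 → 37 bp
  189–233 → 45 bp
Sorted largest to smallest: 86, 65, 45, 37 bp.

86, 65, 45, 37 bp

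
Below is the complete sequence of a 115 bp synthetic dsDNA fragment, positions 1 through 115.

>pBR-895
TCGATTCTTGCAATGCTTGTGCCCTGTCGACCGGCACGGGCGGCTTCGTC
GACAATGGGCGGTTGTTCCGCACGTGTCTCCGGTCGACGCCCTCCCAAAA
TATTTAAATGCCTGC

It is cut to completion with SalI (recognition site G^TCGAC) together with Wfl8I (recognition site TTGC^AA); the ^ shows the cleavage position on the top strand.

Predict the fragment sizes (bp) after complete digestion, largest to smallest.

35, 32, 22, 15, 11 bp

SalI sites (GTCGAC) start at positions 26, 48, 83.
SalI cuts after the first base of each site, so after positions 26, 48, 83.
The Wfl8I site (TTGCAA) starts at position 8.
Wfl8I cuts after base 4 of each site, so after position 11.
Combined cut positions: 11, 26, 48, 83.
Linear molecule, 4 cuts → 5 fragments:
  1–11 → 11 bp
  12–26 → 15 bp
  27–48 → 22 bp
  49–83 → 35 bp
  84–115 → 32 bp
Sorted largest to smallest: 35, 32, 22, 15, 11 bp.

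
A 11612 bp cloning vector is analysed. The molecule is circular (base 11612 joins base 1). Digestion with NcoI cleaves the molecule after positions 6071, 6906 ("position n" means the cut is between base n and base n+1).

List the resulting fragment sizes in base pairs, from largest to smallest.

Circular molecule, 2 cuts → 2 fragments:
  6906 − 6071 = 835 bp
  wrap: 11612 − 6906 + 6071 = 10777 bp
Sorted largest to smallest: 10777, 835 bp.

10777, 835 bp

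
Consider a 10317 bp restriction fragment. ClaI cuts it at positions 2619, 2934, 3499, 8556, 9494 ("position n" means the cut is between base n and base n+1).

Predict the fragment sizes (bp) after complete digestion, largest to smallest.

5057, 2619, 938, 823, 565, 315 bp

Linear molecule, 5 cuts → 6 fragments:
  2619 − 0 = 2619 bp
  2934 − 2619 = 315 bp
  3499 − 2934 = 565 bp
  8556 − 3499 = 5057 bp
  9494 − 8556 = 938 bp
  10317 − 9494 = 823 bp
Sorted largest to smallest: 5057, 2619, 938, 823, 565, 315 bp.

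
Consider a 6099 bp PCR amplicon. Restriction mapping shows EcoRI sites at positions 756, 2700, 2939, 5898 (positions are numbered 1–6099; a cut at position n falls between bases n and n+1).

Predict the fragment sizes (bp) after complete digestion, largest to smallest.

Linear molecule, 4 cuts → 5 fragments:
  756 − 0 = 756 bp
  2700 − 756 = 1944 bp
  2939 − 2700 = 239 bp
  5898 − 2939 = 2959 bp
  6099 − 5898 = 201 bp
Sorted largest to smallest: 2959, 1944, 756, 239, 201 bp.

2959, 1944, 756, 239, 201 bp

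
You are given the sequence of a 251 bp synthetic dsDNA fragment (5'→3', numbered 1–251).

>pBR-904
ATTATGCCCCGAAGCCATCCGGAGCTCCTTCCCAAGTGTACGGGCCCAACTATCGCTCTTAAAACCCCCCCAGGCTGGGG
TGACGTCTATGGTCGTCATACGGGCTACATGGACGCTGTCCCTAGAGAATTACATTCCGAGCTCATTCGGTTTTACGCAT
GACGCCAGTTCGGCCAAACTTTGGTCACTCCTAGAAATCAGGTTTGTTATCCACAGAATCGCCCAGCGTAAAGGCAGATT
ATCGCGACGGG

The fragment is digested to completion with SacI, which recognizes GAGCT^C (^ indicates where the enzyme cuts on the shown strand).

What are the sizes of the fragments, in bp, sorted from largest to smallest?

SacI sites (GAGCTC) start at positions 22, 139.
SacI cuts after base 5 of each site (before the last base), so after positions 26, 143.
Linear molecule, 2 cuts → 3 fragments:
  1–26 → 26 bp
  27–143 → 117 bp
  144–251 → 108 bp
Sorted largest to smallest: 117, 108, 26 bp.

117, 108, 26 bp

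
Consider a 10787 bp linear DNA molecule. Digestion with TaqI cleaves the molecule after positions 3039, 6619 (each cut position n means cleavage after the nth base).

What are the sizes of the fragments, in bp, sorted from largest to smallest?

4168, 3580, 3039 bp

Linear molecule, 2 cuts → 3 fragments:
  3039 − 0 = 3039 bp
  6619 − 3039 = 3580 bp
  10787 − 6619 = 4168 bp
Sorted largest to smallest: 4168, 3580, 3039 bp.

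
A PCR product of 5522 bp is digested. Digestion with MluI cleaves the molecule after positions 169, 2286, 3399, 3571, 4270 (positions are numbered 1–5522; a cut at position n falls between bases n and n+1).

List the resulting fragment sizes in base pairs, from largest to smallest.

Linear molecule, 5 cuts → 6 fragments:
  169 − 0 = 169 bp
  2286 − 169 = 2117 bp
  3399 − 2286 = 1113 bp
  3571 − 3399 = 172 bp
  4270 − 3571 = 699 bp
  5522 − 4270 = 1252 bp
Sorted largest to smallest: 2117, 1252, 1113, 699, 172, 169 bp.

2117, 1252, 1113, 699, 172, 169 bp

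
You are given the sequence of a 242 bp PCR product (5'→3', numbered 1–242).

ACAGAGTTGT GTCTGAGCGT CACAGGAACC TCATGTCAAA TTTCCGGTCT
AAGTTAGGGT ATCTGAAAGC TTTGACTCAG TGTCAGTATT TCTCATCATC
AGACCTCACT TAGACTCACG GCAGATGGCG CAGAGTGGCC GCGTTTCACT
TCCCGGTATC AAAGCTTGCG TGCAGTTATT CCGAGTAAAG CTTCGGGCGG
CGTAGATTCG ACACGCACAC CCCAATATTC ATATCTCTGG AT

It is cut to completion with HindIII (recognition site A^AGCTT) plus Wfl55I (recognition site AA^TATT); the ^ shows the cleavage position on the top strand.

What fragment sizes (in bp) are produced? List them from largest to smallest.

95, 67, 37, 26, 17 bp

HindIII sites (AAGCTT) start at positions 67, 162, 188.
HindIII cuts after the first base of each site, so after positions 67, 162, 188.
The Wfl55I site (AATATT) starts at position 224.
Wfl55I cuts after base 2 of each site, so after position 225.
Combined cut positions: 67, 162, 188, 225.
Linear molecule, 4 cuts → 5 fragments:
  1–67 → 67 bp
  68–162 → 95 bp
  163–188 → 26 bp
  189–225 → 37 bp
  226–242 → 17 bp
Sorted largest to smallest: 95, 67, 37, 26, 17 bp.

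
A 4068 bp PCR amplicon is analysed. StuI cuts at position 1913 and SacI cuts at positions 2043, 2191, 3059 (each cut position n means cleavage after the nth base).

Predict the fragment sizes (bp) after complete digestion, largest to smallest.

Combined cut positions (sorted): 1913, 2043, 2191, 3059.
Linear molecule, 4 cuts → 5 fragments:
  1913 − 0 = 1913 bp
  2043 − 1913 = 130 bp
  2191 − 2043 = 148 bp
  3059 − 2191 = 868 bp
  4068 − 3059 = 1009 bp
Sorted largest to smallest: 1913, 1009, 868, 148, 130 bp.

1913, 1009, 868, 148, 130 bp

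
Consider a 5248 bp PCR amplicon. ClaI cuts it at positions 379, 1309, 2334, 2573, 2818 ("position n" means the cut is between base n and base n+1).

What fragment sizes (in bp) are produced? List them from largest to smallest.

2430, 1025, 930, 379, 245, 239 bp

Linear molecule, 5 cuts → 6 fragments:
  379 − 0 = 379 bp
  1309 − 379 = 930 bp
  2334 − 1309 = 1025 bp
  2573 − 2334 = 239 bp
  2818 − 2573 = 245 bp
  5248 − 2818 = 2430 bp
Sorted largest to smallest: 2430, 1025, 930, 379, 245, 239 bp.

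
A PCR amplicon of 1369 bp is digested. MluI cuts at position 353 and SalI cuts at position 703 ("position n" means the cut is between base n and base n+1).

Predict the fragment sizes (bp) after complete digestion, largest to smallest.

666, 353, 350 bp

Combined cut positions (sorted): 353, 703.
Linear molecule, 2 cuts → 3 fragments:
  353 − 0 = 353 bp
  703 − 353 = 350 bp
  1369 − 703 = 666 bp
Sorted largest to smallest: 666, 353, 350 bp.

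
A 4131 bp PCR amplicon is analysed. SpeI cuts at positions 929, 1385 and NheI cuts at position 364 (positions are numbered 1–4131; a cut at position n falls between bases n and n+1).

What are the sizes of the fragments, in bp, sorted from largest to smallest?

2746, 565, 456, 364 bp

Combined cut positions (sorted): 364, 929, 1385.
Linear molecule, 3 cuts → 4 fragments:
  364 − 0 = 364 bp
  929 − 364 = 565 bp
  1385 − 929 = 456 bp
  4131 − 1385 = 2746 bp
Sorted largest to smallest: 2746, 565, 456, 364 bp.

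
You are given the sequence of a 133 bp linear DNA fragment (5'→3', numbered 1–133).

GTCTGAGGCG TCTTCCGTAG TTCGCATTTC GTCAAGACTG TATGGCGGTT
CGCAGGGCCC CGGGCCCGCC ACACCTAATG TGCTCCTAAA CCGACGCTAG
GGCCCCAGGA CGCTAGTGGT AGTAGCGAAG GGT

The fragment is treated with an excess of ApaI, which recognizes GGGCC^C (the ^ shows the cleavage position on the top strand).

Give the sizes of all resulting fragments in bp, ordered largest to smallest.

ApaI sites (GGGCCC) start at positions 55, 62, 100.
ApaI cuts after base 5 of each site (before the last base), so after positions 59, 66, 104.
Linear molecule, 3 cuts → 4 fragments:
  1–59 → 59 bp
  60–66 → 7 bp
  67–104 → 38 bp
  105–133 → 29 bp
Sorted largest to smallest: 59, 38, 29, 7 bp.

59, 38, 29, 7 bp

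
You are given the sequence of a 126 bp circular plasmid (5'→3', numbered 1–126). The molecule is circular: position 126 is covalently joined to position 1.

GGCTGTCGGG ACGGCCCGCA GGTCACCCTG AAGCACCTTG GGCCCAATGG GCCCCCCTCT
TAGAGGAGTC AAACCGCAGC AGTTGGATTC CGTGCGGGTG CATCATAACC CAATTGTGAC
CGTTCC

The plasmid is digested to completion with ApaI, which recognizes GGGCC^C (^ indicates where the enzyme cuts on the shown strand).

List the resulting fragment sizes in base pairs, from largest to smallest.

117, 9 bp

ApaI sites (GGGCCC) start at positions 40, 49.
ApaI cuts after base 5 of each site (before the last base), so after positions 44, 53.
Circular molecule, 2 cuts → 2 fragments:
  45–53 → 9 bp
  54–126 then 1–44 → 73 + 44 = 117 bp
Sorted largest to smallest: 117, 9 bp.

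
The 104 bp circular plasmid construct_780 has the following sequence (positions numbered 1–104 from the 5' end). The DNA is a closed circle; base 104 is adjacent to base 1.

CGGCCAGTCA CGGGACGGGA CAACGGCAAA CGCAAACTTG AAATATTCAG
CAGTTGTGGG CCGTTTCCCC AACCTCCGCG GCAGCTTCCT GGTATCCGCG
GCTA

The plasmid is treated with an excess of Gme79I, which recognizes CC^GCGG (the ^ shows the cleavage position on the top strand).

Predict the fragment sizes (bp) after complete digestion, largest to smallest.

84, 20 bp

Gme79I sites (CCGCGG) start at positions 76, 96.
Gme79I cuts after base 2 of each site, so after positions 77, 97.
Circular molecule, 2 cuts → 2 fragments:
  78–97 → 20 bp
  98–104 then 1–77 → 7 + 77 = 84 bp
Sorted largest to smallest: 84, 20 bp.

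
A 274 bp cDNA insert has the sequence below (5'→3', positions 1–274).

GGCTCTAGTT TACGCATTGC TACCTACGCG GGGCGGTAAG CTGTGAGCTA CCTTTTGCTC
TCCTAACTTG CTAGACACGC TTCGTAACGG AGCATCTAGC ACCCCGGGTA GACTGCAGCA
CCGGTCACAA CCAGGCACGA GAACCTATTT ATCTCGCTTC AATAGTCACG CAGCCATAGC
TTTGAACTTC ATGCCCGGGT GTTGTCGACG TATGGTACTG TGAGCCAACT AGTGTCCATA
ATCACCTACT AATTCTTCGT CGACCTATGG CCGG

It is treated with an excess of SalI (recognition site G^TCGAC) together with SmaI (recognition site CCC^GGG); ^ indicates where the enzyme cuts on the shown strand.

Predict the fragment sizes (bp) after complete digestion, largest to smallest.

105, 91, 55, 15, 8 bp

SalI sites (GTCGAC) start at positions 204, 259.
SalI cuts after the first base of each site, so after positions 204, 259.
SmaI sites (CCCGGG) start at positions 103, 194.
SmaI cuts after base 3 of each site, so after positions 105, 196.
Combined cut positions: 105, 196, 204, 259.
Linear molecule, 4 cuts → 5 fragments:
  1–105 → 105 bp
  106–196 → 91 bp
  197–204 → 8 bp
  205–259 → 55 bp
  260–274 → 15 bp
Sorted largest to smallest: 105, 91, 55, 15, 8 bp.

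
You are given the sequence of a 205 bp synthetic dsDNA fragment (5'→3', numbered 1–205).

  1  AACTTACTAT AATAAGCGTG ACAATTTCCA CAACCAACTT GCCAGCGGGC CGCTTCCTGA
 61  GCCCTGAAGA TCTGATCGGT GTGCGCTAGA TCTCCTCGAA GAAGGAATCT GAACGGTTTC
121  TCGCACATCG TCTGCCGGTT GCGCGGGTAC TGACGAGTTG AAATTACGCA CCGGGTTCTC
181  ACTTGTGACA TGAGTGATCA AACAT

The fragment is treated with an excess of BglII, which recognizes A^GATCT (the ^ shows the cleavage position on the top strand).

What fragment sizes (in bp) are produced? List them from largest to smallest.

BglII sites (AGATCT) start at positions 68, 88.
BglII cuts after the first base of each site, so after positions 68, 88.
Linear molecule, 2 cuts → 3 fragments:
  1–68 → 68 bp
  69–88 → 20 bp
  89–205 → 117 bp
Sorted largest to smallest: 117, 68, 20 bp.

117, 68, 20 bp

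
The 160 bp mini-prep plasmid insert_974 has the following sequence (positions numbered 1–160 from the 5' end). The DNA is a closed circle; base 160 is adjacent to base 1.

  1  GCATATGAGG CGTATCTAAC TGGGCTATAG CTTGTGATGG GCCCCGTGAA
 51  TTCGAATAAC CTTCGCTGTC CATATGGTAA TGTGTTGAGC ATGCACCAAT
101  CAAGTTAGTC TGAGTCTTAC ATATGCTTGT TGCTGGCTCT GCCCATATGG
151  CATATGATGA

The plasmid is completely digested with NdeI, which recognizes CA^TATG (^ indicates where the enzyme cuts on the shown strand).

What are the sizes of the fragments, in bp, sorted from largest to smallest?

NdeI sites (CATATG) start at positions 2, 71, 120, 144, 151.
NdeI cuts after base 2 of each site, so after positions 3, 72, 121, 145, 152.
Circular molecule, 5 cuts → 5 fragments:
  4–72 → 69 bp
  73–121 → 49 bp
  122–145 → 24 bp
  146–152 → 7 bp
  153–160 then 1–3 → 8 + 3 = 11 bp
Sorted largest to smallest: 69, 49, 24, 11, 7 bp.

69, 49, 24, 11, 7 bp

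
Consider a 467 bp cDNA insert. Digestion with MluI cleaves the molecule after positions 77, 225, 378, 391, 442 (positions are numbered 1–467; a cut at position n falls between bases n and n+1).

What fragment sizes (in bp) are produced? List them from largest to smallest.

153, 148, 77, 51, 25, 13 bp

Linear molecule, 5 cuts → 6 fragments:
  77 − 0 = 77 bp
  225 − 77 = 148 bp
  378 − 225 = 153 bp
  391 − 378 = 13 bp
  442 − 391 = 51 bp
  467 − 442 = 25 bp
Sorted largest to smallest: 153, 148, 77, 51, 25, 13 bp.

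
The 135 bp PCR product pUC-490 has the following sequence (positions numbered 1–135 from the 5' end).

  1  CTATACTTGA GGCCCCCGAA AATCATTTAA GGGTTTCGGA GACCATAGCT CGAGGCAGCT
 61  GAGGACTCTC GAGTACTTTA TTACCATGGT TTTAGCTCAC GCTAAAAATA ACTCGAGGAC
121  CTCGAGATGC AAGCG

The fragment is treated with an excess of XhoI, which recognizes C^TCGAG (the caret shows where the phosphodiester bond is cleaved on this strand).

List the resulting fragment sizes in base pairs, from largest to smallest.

49, 44, 19, 14, 9 bp

XhoI sites (CTCGAG) start at positions 49, 68, 112, 121.
XhoI cuts after the first base of each site, so after positions 49, 68, 112, 121.
Linear molecule, 4 cuts → 5 fragments:
  1–49 → 49 bp
  50–68 → 19 bp
  69–112 → 44 bp
  113–121 → 9 bp
  122–135 → 14 bp
Sorted largest to smallest: 49, 44, 19, 14, 9 bp.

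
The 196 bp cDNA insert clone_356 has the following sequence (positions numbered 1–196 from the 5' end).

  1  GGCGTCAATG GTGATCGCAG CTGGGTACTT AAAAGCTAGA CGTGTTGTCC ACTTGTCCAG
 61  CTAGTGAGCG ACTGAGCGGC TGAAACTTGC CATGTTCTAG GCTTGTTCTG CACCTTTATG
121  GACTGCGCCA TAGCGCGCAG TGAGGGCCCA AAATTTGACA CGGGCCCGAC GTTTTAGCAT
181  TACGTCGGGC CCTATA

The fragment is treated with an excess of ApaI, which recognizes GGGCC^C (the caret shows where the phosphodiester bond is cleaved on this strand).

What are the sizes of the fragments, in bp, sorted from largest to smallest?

148, 25, 18, 5 bp

ApaI sites (GGGCCC) start at positions 144, 162, 187.
ApaI cuts after base 5 of each site (before the last base), so after positions 148, 166, 191.
Linear molecule, 3 cuts → 4 fragments:
  1–148 → 148 bp
  149–166 → 18 bp
  167–191 → 25 bp
  192–196 → 5 bp
Sorted largest to smallest: 148, 25, 18, 5 bp.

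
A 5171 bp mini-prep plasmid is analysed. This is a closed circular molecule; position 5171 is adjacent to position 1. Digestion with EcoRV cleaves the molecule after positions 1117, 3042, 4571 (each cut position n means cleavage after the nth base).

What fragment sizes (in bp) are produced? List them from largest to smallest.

1925, 1717, 1529 bp

Circular molecule, 3 cuts → 3 fragments:
  3042 − 1117 = 1925 bp
  4571 − 3042 = 1529 bp
  wrap: 5171 − 4571 + 1117 = 1717 bp
Sorted largest to smallest: 1925, 1717, 1529 bp.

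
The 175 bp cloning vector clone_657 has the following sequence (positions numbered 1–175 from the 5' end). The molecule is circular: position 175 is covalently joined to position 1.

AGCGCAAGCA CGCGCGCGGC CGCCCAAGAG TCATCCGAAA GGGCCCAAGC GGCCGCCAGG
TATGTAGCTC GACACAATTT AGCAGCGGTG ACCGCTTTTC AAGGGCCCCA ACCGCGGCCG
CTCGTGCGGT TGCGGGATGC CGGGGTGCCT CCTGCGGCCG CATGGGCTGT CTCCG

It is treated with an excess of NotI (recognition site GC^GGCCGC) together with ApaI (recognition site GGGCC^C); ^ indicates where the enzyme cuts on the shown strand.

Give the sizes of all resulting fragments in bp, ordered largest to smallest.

NotI sites (GCGGCCGC) start at positions 16, 49, 114, 154.
NotI cuts after base 2 of each site, so after positions 17, 50, 115, 155.
ApaI sites (GGGCCC) start at positions 41, 103.
ApaI cuts after base 5 of each site (before the last base), so after positions 45, 107.
Combined cut positions: 17, 45, 50, 107, 115, 155.
Circular molecule, 6 cuts → 6 fragments:
  18–45 → 28 bp
  46–50 → 5 bp
  51–107 → 57 bp
  108–115 → 8 bp
  116–155 → 40 bp
  156–175 then 1–17 → 20 + 17 = 37 bp
Sorted largest to smallest: 57, 40, 37, 28, 8, 5 bp.

57, 40, 37, 28, 8, 5 bp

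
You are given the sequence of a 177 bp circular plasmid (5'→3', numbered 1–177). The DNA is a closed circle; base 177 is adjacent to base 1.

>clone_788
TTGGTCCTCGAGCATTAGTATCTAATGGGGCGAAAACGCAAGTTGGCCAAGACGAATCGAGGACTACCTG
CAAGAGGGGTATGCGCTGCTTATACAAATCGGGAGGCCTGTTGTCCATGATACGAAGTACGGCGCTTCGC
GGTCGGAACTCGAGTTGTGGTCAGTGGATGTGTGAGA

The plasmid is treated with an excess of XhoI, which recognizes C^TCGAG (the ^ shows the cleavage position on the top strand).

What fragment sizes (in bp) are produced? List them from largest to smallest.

142, 35 bp

XhoI sites (CTCGAG) start at positions 7, 149.
XhoI cuts after the first base of each site, so after positions 7, 149.
Circular molecule, 2 cuts → 2 fragments:
  8–149 → 142 bp
  150–177 then 1–7 → 28 + 7 = 35 bp
Sorted largest to smallest: 142, 35 bp.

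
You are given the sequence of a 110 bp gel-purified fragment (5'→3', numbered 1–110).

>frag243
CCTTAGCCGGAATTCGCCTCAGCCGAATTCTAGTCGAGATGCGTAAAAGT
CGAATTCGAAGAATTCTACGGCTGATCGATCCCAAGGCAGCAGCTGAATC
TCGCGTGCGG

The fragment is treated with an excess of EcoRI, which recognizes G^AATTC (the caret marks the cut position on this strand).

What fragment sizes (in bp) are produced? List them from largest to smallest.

49, 27, 15, 10, 9 bp

EcoRI sites (GAATTC) start at positions 10, 25, 52, 61.
EcoRI cuts after the first base of each site, so after positions 10, 25, 52, 61.
Linear molecule, 4 cuts → 5 fragments:
  1–10 → 10 bp
  11–25 → 15 bp
  26–52 → 27 bp
  53–61 → 9 bp
  62–110 → 49 bp
Sorted largest to smallest: 49, 27, 15, 10, 9 bp.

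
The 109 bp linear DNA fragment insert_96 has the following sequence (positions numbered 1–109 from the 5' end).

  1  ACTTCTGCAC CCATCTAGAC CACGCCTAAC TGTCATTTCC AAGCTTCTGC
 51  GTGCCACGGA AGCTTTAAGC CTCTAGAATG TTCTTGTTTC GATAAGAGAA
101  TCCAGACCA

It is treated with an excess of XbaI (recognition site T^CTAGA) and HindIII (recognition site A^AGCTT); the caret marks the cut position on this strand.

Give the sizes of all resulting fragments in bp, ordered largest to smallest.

XbaI sites (TCTAGA) start at positions 14, 72.
XbaI cuts after the first base of each site, so after positions 14, 72.
HindIII sites (AAGCTT) start at positions 41, 60.
HindIII cuts after the first base of each site, so after positions 41, 60.
Combined cut positions: 14, 41, 60, 72.
Linear molecule, 4 cuts → 5 fragments:
  1–14 → 14 bp
  15–41 → 27 bp
  42–60 → 19 bp
  61–72 → 12 bp
  73–109 → 37 bp
Sorted largest to smallest: 37, 27, 19, 14, 12 bp.

37, 27, 19, 14, 12 bp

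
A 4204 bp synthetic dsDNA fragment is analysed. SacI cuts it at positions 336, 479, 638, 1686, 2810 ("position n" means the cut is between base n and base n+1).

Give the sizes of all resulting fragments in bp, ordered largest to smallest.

1394, 1124, 1048, 336, 159, 143 bp

Linear molecule, 5 cuts → 6 fragments:
  336 − 0 = 336 bp
  479 − 336 = 143 bp
  638 − 479 = 159 bp
  1686 − 638 = 1048 bp
  2810 − 1686 = 1124 bp
  4204 − 2810 = 1394 bp
Sorted largest to smallest: 1394, 1124, 1048, 336, 159, 143 bp.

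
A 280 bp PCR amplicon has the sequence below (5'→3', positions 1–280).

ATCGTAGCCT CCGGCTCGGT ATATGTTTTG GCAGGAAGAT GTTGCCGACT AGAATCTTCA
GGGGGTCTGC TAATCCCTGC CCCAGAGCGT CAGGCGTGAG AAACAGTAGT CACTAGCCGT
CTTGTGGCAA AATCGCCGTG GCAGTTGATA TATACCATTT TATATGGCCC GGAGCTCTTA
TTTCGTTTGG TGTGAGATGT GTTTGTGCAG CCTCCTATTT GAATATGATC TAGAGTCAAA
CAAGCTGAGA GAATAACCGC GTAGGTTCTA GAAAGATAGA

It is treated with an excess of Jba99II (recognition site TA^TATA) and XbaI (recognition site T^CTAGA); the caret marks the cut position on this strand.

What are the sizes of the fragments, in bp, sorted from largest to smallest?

150, 79, 38, 13 bp

The Jba99II site (TATATA) starts at position 149.
Jba99II cuts after base 2 of each site, so after position 150.
XbaI sites (TCTAGA) start at positions 229, 267.
XbaI cuts after the first base of each site, so after positions 229, 267.
Combined cut positions: 150, 229, 267.
Linear molecule, 3 cuts → 4 fragments:
  1–150 → 150 bp
  151–229 → 79 bp
  230–267 → 38 bp
  268–280 → 13 bp
Sorted largest to smallest: 150, 79, 38, 13 bp.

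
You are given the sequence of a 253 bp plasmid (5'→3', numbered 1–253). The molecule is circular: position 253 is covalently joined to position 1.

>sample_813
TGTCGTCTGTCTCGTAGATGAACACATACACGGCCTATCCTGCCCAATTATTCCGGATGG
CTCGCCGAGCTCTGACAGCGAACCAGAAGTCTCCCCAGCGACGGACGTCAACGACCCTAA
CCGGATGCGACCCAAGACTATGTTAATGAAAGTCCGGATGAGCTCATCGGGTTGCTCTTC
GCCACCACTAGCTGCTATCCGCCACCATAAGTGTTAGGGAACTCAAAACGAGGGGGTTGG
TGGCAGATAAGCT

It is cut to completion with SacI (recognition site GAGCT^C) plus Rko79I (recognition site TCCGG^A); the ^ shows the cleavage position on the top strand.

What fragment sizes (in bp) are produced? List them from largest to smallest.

145, 86, 15, 7 bp

SacI sites (GAGCTC) start at positions 67, 160.
SacI cuts after base 5 of each site (before the last base), so after positions 71, 164.
Rko79I sites (TCCGGA) start at positions 52, 153.
Rko79I cuts after base 5 of each site (before the last base), so after positions 56, 157.
Combined cut positions: 56, 71, 157, 164.
Circular molecule, 4 cuts → 4 fragments:
  57–71 → 15 bp
  72–157 → 86 bp
  158–164 → 7 bp
  165–253 then 1–56 → 89 + 56 = 145 bp
Sorted largest to smallest: 145, 86, 15, 7 bp.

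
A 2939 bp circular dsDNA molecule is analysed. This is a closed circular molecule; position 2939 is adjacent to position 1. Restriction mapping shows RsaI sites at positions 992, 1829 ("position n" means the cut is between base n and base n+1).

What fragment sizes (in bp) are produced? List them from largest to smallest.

2102, 837 bp

Circular molecule, 2 cuts → 2 fragments:
  1829 − 992 = 837 bp
  wrap: 2939 − 1829 + 992 = 2102 bp
Sorted largest to smallest: 2102, 837 bp.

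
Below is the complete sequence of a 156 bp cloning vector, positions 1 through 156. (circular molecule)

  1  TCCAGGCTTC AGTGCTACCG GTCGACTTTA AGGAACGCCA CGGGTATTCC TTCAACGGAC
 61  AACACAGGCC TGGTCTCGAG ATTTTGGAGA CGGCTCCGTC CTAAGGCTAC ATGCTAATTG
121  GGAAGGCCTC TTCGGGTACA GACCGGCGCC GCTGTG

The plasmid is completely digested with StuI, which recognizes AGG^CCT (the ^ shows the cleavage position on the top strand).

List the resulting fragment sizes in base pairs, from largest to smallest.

98, 58 bp

StuI sites (AGGCCT) start at positions 66, 124.
StuI cuts after base 3 of each site, so after positions 68, 126.
Circular molecule, 2 cuts → 2 fragments:
  69–126 → 58 bp
  127–156 then 1–68 → 30 + 68 = 98 bp
Sorted largest to smallest: 98, 58 bp.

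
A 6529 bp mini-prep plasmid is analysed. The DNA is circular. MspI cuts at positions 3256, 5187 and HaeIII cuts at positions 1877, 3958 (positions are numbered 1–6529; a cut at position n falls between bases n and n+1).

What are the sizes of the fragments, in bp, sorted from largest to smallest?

Combined cut positions (sorted): 1877, 3256, 3958, 5187.
Circular molecule, 4 cuts → 4 fragments:
  3256 − 1877 = 1379 bp
  3958 − 3256 = 702 bp
  5187 − 3958 = 1229 bp
  wrap: 6529 − 5187 + 1877 = 3219 bp
Sorted largest to smallest: 3219, 1379, 1229, 702 bp.

3219, 1379, 1229, 702 bp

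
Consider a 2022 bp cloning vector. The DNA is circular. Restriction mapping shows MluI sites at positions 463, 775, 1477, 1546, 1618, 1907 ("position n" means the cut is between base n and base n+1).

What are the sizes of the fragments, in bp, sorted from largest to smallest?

702, 578, 312, 289, 72, 69 bp

Circular molecule, 6 cuts → 6 fragments:
  775 − 463 = 312 bp
  1477 − 775 = 702 bp
  1546 − 1477 = 69 bp
  1618 − 1546 = 72 bp
  1907 − 1618 = 289 bp
  wrap: 2022 − 1907 + 463 = 578 bp
Sorted largest to smallest: 702, 578, 312, 289, 72, 69 bp.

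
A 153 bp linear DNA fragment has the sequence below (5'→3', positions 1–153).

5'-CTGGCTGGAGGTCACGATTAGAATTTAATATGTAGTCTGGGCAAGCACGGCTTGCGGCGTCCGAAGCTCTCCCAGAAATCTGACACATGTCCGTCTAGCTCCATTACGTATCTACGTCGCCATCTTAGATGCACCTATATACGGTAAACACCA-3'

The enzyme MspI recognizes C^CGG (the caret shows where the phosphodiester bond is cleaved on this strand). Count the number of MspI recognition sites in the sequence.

0

No occurrence of CCGG is present in the sequence.
MspI does not cut: 0 sites.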